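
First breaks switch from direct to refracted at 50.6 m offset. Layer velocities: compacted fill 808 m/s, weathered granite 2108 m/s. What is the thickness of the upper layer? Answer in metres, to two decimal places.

16.89 m

h = (x_cross/2)·√((V₂−V₁)/(V₂+V₁)).
(V₂−V₁)/(V₂+V₁) = (2108−808)/(2108+808) = 0.4458; √ = 0.6677.
h = (50.6/2)·0.6677 = 16.89 m.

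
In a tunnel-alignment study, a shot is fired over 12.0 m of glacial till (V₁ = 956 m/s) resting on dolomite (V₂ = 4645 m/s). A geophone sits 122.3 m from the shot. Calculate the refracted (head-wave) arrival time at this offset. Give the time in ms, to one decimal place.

θ_c = arcsin(V₁/V₂) = arcsin(956/4645) = 11.88°, cos θ_c = 0.9786.
Intercept time tᵢ = 2h cos θ_c / V₁ = 2·12.0·0.9786/956 = 0.02457 s.
t = x/V₂ + tᵢ = 122.3/4645 + 0.02457 = 0.05090 s.

50.9 ms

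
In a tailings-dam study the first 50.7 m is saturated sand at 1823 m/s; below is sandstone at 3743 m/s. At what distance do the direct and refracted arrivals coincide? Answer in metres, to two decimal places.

θ_c = arcsin(1823/3743) = 29.15°, so cos θ_c = 0.8734 and tᵢ = 2h cos θ_c/V₁ = 0.0486 s.
At crossover x/V₁ = x/V₂ + tᵢ ⇒ x = tᵢ/(1/V₁ − 1/V₂) = 0.04858/(5.4855e-04 − 2.6717e-04) = 172.65 m.

172.65 m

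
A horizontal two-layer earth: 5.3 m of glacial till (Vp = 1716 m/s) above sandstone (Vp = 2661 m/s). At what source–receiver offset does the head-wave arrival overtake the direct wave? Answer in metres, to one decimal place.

22.8 m

x_cross = 2h·√((V₂+V₁)/(V₂−V₁)).
(V₂+V₁)/(V₂−V₁) = (2661+1716)/(2661−1716) = 4.6317; √ = 2.1521.
x_cross = 2·5.3·2.1521 = 22.81 m.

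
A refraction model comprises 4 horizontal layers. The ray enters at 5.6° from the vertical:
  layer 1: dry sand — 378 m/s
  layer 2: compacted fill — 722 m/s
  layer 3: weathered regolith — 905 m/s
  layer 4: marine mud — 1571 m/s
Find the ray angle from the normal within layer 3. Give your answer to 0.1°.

13.5°

Snell's law across each interface conserves sin θ / V, so sin θ_3 = V_3·sin θ₁/V₁.
sin θ_3 = 905 × sin 5.6° / 378 = 0.2336.
θ_3 = arcsin 0.2336 = 13.51°.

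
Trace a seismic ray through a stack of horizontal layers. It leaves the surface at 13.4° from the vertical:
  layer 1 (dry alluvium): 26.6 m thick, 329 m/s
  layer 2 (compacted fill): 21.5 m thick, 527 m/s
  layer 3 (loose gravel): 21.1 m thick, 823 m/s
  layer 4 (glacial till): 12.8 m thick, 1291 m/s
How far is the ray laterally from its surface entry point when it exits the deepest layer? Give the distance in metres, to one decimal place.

Apply Snell's law at each interface; in layer i the horizontal offset is hᵢ·tan θᵢ.
Layer 1: θ = 13.40°; offset = 26.6·tan 13.40° = 6.337 m.
Layer 2: sin θ = 527·sin 13.4°/329 = 0.3712, θ = 21.79°; offset = 21.5·tan 21.79° = 8.595 m.
Layer 3: sin θ = 823·sin 13.4°/329 = 0.5797, θ = 35.43°; offset = 21.1·tan 35.43° = 15.012 m.
Layer 4: sin θ = 1291·sin 13.4°/329 = 0.9094, θ = 65.42°; offset = 12.8·tan 65.42° = 27.983 m.
Total horizontal offset = 57.928 m.

57.9 m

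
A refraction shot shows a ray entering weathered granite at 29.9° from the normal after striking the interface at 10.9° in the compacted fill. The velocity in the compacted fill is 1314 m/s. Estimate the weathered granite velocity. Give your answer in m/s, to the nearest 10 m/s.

Snell's law: sin 10.9°/V₁ = sin 29.9°/V₂.
V₂ = V₁·sin 29.9°/sin 10.9° = 1314 × 2.6362 = 3463.93 m/s.

3460 m/s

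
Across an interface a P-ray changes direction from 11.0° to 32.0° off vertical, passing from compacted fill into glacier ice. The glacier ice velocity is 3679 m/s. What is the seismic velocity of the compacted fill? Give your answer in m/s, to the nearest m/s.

Snell's law: sin 11.0°/V₁ = sin 32.0°/V₂.
V₁ = V₂·sin 11.0°/sin 32.0° = 3679 × 0.3601 = 1324.70 m/s.

1325 m/s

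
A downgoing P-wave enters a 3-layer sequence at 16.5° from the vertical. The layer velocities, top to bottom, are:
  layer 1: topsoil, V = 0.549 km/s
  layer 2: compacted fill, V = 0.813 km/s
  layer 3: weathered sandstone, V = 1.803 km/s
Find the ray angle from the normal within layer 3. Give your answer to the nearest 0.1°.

Ray parameter p = sin 16.5° / 0.549 = 5.1733e-01 s/km.
sin θ_3 = p·V_3 = 5.1733e-01 × 1.803 = 0.9327.
θ_3 = arcsin 0.9327 = 68.87°.

68.9°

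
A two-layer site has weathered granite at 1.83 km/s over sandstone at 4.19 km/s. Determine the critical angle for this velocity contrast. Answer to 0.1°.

Critical incidence: sin θ_c = V₁/V₂ = 1.83/4.19 = 0.4368.
θ_c = arcsin 0.4368 = 25.90°.

25.9°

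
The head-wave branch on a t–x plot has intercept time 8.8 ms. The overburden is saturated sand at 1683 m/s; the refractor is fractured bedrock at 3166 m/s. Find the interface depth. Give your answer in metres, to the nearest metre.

h = tᵢ·V₁·V₂ / (2·√(V₂²−V₁²)).
√(V₂²−V₁²) = √(3166² − 1683²) = 2681.6 m/s.
h = 0.0088 s × 1683 × 3166 / (2 × 2681.6) = 8.74 m.

9 m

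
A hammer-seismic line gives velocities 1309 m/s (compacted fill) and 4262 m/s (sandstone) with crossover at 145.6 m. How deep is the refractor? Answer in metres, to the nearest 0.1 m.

53.0 m

x_cross = 2h·√((V₂+V₁)/(V₂−V₁)) → h = x_cross / (2·√((V₂+V₁)/(V₂−V₁))).
√((V₂+V₁)/(V₂−V₁)) = √((4262+1309)/(4262−1309)) = 1.3735.
h = 145.6 / (2·1.3735) = 53.00 m.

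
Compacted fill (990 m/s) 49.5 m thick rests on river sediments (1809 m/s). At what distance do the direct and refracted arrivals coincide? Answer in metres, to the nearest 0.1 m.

183.0 m

x_cross = 2h·√((V₂+V₁)/(V₂−V₁)).
(V₂+V₁)/(V₂−V₁) = (1809+990)/(1809−990) = 3.4176; √ = 1.8487.
x_cross = 2·49.5·1.8487 = 183.02 m.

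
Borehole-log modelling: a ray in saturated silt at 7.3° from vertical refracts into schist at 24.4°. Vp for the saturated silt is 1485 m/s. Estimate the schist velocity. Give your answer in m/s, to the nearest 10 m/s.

sin 7.3° = 0.1271; sin 24.4° = 0.4131.
V₂ = V₁·(sin θ₂/sin θ₁) = 1485·(0.4131/0.1271) = 4827.94 m/s.

4830 m/s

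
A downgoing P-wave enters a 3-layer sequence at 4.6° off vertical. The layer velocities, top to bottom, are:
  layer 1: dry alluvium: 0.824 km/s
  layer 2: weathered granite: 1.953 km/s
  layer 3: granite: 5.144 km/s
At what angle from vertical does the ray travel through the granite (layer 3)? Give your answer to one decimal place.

30.0°

Snell's law across each interface conserves sin θ / V, so sin θ_3 = V_3·sin θ₁/V₁.
sin θ_3 = 5.144 × sin 4.6° / 0.824 = 0.5007.
θ_3 = arcsin 0.5007 = 30.04°.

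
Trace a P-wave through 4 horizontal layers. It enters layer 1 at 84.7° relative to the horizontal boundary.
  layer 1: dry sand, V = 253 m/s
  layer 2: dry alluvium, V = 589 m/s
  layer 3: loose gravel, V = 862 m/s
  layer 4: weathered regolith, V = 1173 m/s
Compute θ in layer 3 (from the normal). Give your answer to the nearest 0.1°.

18.3°

From the normal: θ₁ = 90° − 84.7° = 5.3°.
Ray parameter p = sin 5.3° / 253 = 3.6510e-04 s/m.
sin θ_3 = p·V_3 = 3.6510e-04 × 862 = 0.3147.
θ_3 = arcsin 0.3147 = 18.34°.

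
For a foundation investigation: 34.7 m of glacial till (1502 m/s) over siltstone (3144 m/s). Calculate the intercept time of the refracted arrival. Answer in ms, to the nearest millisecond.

41 ms

tᵢ = 2h·√(V₂²−V₁²)/(V₁V₂).
√(V₂²−V₁²) = √(3144²−1502²) = 2762.0 m/s.
tᵢ = 2·34.7·2762.0/(1502·3144) = 0.04059 s.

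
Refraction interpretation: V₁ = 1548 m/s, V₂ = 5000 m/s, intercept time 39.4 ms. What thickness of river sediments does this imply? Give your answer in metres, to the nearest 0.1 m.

θ_c = arcsin(1548/5000) = 18.04°; cos θ_c = 0.9509.
tᵢ = 2h cos θ_c/V₁ ⇒ h = tᵢ·V₁/(2 cos θ_c) = 0.0394·1548/(2·0.9509) = 32.07 m.

32.1 m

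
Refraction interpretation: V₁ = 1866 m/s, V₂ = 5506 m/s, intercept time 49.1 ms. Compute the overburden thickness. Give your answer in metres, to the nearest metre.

h = tᵢ·V₁·V₂ / (2·√(V₂²−V₁²)).
√(V₂²−V₁²) = √(5506² − 1866²) = 5180.2 m/s.
h = 0.0491 s × 1866 × 5506 / (2 × 5180.2) = 48.69 m.

49 m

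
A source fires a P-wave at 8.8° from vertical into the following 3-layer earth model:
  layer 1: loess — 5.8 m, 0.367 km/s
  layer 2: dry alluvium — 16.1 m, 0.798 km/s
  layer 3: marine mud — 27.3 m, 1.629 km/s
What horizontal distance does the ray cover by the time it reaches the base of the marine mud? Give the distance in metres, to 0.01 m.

Apply Snell's law at each interface; in layer i the horizontal offset is hᵢ·tan θᵢ.
Layer 1: θ = 8.80°; offset = 5.8·tan 8.80° = 0.8979 m.
Layer 2: sin θ = 0.798·sin 8.8°/0.367 = 0.3327, θ = 19.43°; offset = 16.1·tan 19.43° = 5.6791 m.
Layer 3: sin θ = 1.629·sin 8.8°/0.367 = 0.6791, θ = 42.77°; offset = 27.3·tan 42.77° = 25.2535 m.
Summing the layer offsets gives 31.8305 m.

31.83 m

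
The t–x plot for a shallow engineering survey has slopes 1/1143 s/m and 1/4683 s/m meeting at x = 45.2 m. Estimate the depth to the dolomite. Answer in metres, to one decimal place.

17.6 m

h = (x_cross/2)·√((V₂−V₁)/(V₂+V₁)).
(V₂−V₁)/(V₂+V₁) = (4683−1143)/(4683+1143) = 0.6076; √ = 0.7795.
h = (45.2/2)·0.7795 = 17.62 m.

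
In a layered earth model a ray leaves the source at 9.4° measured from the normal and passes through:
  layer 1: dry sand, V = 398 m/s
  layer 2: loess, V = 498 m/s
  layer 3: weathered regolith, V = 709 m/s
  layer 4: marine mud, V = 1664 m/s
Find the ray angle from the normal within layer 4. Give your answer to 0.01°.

Snell's law across each interface conserves sin θ / V, so sin θ_4 = V_4·sin θ₁/V₁.
sin θ_4 = 1664 × sin 9.4° / 398 = 0.6829.
θ_4 = arcsin 0.6829 = 43.07°.

43.07°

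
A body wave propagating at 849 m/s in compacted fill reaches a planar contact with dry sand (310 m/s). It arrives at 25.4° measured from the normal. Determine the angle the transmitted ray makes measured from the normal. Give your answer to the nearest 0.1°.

9.0°

Snell's law: sin θ₂ = (V₂/V₁)·sin θ₁ = (310/849)·sin 25.4° = 0.1566.
θ₂ = sin⁻¹(0.1566) = 9.01° (from vertical).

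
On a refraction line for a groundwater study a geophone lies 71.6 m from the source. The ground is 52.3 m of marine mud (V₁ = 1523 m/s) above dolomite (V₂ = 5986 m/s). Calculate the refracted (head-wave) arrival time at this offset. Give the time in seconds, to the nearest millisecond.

t = x/V₂ + 2h·√(V₂²−V₁²)/(V₁V₂).
√(V₂²−V₁²) = √(5986²−1523²) = 5789.0 m/s; delay term = 2·52.3·5789.0/(1523·5986) = 0.06642 s.
t = 71.6/5986 + 0.06642 = 0.07838 s.

0.078 s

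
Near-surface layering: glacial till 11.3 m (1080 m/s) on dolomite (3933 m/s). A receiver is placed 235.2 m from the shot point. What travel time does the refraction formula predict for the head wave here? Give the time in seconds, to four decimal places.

0.0799 s

t = x/V₂ + 2h·√(V₂²−V₁²)/(V₁V₂).
√(V₂²−V₁²) = √(3933²−1080²) = 3781.8 m/s; delay term = 2·11.3·3781.8/(1080·3933) = 0.02012 s.
t = 235.2/3933 + 0.02012 = 0.07992 s.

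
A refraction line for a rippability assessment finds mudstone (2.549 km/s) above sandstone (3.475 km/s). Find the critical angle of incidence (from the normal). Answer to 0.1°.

47.2°

Critical incidence: sin θ_c = V₁/V₂ = 2.549/3.475 = 0.7335.
θ_c = arcsin 0.7335 = 47.18°.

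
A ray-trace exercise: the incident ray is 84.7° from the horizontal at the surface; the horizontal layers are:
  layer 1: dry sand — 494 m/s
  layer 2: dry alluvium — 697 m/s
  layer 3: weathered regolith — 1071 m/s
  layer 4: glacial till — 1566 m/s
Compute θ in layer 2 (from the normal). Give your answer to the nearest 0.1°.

From the normal: θ₁ = 90° − 84.7° = 5.3°.
Ray parameter p = sin 5.3° / 494 = 1.8698e-04 s/m.
sin θ_2 = p·V_2 = 1.8698e-04 × 697 = 0.1303.
θ_2 = 7.49° from the vertical.

7.5°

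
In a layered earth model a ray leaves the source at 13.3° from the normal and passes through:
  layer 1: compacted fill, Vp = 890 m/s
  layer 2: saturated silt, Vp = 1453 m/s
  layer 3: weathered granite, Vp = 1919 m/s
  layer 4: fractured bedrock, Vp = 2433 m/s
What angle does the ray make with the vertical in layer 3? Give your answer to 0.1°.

Ray parameter p = sin 13.3° / 890 = 2.5848e-04 s/m.
sin θ_3 = p·V_3 = 2.5848e-04 × 1919 = 0.4960.
θ_3 = 29.74° from the vertical.

29.7°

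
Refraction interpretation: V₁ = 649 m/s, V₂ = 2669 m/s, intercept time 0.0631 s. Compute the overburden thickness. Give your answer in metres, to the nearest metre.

h = tᵢ·V₁·V₂ / (2·√(V₂²−V₁²)).
√(V₂²−V₁²) = √(2669² − 649²) = 2588.9 m/s.
h = 0.0631 s × 649 × 2669 / (2 × 2588.9) = 21.11 m.

21 m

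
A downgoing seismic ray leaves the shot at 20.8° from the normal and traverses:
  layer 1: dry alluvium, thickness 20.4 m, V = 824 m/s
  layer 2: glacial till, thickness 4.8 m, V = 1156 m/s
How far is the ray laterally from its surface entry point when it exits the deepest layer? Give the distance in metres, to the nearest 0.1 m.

10.5 m

Apply Snell's law at each interface; in layer i the horizontal offset is hᵢ·tan θᵢ.
Layer 1: θ = 20.80°; offset = 20.4·tan 20.80° = 7.749 m.
Layer 2: sin θ = 1156·sin 20.8°/824 = 0.4982, θ = 29.88°; offset = 4.8·tan 29.88° = 2.758 m.
Summing the layer offsets gives 10.507 m.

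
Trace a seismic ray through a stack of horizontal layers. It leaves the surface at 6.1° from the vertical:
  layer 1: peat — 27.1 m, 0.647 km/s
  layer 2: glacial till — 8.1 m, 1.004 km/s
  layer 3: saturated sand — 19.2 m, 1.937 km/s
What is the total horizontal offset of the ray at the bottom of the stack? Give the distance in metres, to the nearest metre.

Apply Snell's law at each interface; in layer i the horizontal offset is hᵢ·tan θᵢ.
Layer 1: θ = 6.10°; offset = 27.1·tan 6.10° = 2.896 m.
Layer 2: sin θ = 1.004·sin 6.1°/0.647 = 0.1649, θ = 9.49°; offset = 8.1·tan 9.49° = 1.354 m.
Layer 3: sin θ = 1.937·sin 6.1°/0.647 = 0.3181, θ = 18.55°; offset = 19.2·tan 18.55° = 6.443 m.
Summing the layer offsets gives 10.693 m.

11 m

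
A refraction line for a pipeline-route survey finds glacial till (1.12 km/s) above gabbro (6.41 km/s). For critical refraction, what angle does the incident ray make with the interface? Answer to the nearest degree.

80°

Critical incidence: sin θ_c = V₁/V₂ = 1.12/6.41 = 0.1747.
θ_c = arcsin 0.1747 = 10.06°.
Measured from the interface: 90° − 10.06° = 79.94°.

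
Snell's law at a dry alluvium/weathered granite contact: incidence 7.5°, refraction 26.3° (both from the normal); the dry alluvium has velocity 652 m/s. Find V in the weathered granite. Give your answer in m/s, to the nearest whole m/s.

sin 7.5° = 0.1305; sin 26.3° = 0.4431.
V₂ = V₁·(sin θ₂/sin θ₁) = 652·(0.4431/0.1305) = 2213.21 m/s.

2213 m/s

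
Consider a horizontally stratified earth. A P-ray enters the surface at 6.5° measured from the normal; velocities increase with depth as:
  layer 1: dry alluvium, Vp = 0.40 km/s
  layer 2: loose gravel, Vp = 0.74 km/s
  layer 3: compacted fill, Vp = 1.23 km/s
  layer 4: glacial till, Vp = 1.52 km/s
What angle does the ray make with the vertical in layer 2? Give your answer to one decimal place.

Ray parameter p = sin 6.5° / 0.40 = 2.8301e-01 s/km.
sin θ_2 = p·V_2 = 2.8301e-01 × 0.74 = 0.2094.
θ_2 = 12.09° from the vertical.

12.1°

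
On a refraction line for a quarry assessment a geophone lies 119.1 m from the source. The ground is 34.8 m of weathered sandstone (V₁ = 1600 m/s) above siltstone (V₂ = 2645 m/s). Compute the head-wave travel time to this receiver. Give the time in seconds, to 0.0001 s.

0.0797 s

θ_c = arcsin(V₁/V₂) = arcsin(1600/2645) = 37.22°, cos θ_c = 0.7963.
Intercept time tᵢ = 2h cos θ_c / V₁ = 2·34.8·0.7963/1600 = 0.03464 s.
t = x/V₂ + tᵢ = 119.1/2645 + 0.03464 = 0.07967 s.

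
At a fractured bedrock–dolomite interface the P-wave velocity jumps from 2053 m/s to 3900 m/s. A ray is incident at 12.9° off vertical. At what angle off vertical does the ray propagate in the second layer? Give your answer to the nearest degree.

25°

Snell's law: sin θ₂ = (V₂/V₁)·sin θ₁ = (3900/2053)·sin 12.9° = 0.4241.
θ₂ = arcsin 0.4241 = 25.09° from the normal.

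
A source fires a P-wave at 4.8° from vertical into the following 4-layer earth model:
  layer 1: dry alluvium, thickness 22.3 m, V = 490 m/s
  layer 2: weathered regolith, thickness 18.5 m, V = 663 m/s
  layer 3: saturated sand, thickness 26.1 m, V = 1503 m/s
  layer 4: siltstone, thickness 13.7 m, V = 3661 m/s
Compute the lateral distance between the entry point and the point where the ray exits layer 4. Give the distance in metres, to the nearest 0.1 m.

p = sin θ₁/V₁ = sin 4.8°/490 = 1.7077e-04 s/m is conserved through the stack.
Layer 1: θ = 4.80°; offset = 22.3·tan 4.80° = 1.873 m.
Layer 2: sin θ = p·663 = 0.1132 → θ = 6.50°; offset = 18.5·tan 6.50° = 2.108 m.
Layer 3: sin θ = p·1503 = 0.2567 → θ = 14.87°; offset = 26.1·tan 14.87° = 6.931 m.
Layer 4: sin θ = p·3661 = 0.6252 → θ = 38.70°; offset = 13.7·tan 38.70° = 10.974 m.
Total horizontal offset = 21.886 m.

21.9 m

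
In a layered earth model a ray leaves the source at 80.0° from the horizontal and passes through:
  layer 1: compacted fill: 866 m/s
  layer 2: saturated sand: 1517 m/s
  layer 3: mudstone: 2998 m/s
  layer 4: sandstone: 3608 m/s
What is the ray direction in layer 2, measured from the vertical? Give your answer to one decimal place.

From the normal: θ₁ = 90° − 80.0° = 10.0°.
Ray parameter p = sin 10.0° / 866 = 2.0052e-04 s/m.
sin θ_2 = p·V_2 = 2.0052e-04 × 1517 = 0.3042.
θ_2 = 17.71° from the vertical.

17.7°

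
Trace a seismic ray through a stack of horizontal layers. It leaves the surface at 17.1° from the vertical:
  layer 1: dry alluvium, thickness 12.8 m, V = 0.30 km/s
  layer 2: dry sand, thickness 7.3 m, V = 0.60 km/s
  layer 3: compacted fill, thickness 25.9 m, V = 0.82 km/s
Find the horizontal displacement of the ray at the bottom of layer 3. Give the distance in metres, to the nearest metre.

Apply Snell's law at each interface; in layer i the horizontal offset is hᵢ·tan θᵢ.
Layer 1: θ = 17.10°; offset = 12.8·tan 17.10° = 3.938 m.
Layer 2: sin θ = 0.60·sin 17.1°/0.30 = 0.5881, θ = 36.02°; offset = 7.3·tan 36.02° = 5.308 m.
Layer 3: sin θ = 0.82·sin 17.1°/0.30 = 0.8037, θ = 53.49°; offset = 25.9·tan 53.49° = 34.984 m.
Summing the layer offsets gives 44.229 m.

44 m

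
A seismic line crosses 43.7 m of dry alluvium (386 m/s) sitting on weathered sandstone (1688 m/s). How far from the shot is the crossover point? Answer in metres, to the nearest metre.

x_cross = 2h·√((V₂+V₁)/(V₂−V₁)).
(V₂+V₁)/(V₂−V₁) = (1688+386)/(1688−386) = 1.5929; √ = 1.2621.
x_cross = 2·43.7·1.2621 = 110.31 m.

110 m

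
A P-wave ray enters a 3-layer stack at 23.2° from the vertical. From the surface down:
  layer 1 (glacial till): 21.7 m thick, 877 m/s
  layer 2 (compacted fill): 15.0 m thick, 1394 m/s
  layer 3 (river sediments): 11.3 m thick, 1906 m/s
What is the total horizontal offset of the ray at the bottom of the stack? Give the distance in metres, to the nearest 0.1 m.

40.1 m

p = sin θ₁/V₁ = sin 23.2°/877 = 4.4919e-04 s/m is conserved through the stack.
Layer 1: θ = 23.20°; offset = 21.7·tan 23.20° = 9.301 m.
Layer 2: sin θ = p·1394 = 0.6262 → θ = 38.77°; offset = 15.0·tan 38.77° = 12.047 m.
Layer 3: sin θ = p·1906 = 0.8562 → θ = 58.89°; offset = 11.3·tan 58.89° = 18.724 m.
Total horizontal offset = 40.071 m.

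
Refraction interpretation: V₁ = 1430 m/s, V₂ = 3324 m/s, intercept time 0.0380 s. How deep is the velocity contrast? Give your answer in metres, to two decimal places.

30.10 m

θ_c = arcsin(1430/3324) = 25.48°; cos θ_c = 0.9027.
tᵢ = 2h cos θ_c/V₁ ⇒ h = tᵢ·V₁/(2 cos θ_c) = 0.038·1430/(2·0.9027) = 30.10 m.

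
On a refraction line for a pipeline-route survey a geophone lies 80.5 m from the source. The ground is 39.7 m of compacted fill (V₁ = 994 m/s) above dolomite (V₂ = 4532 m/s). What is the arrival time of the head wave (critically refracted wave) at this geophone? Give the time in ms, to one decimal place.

θ_c = arcsin(V₁/V₂) = arcsin(994/4532) = 12.67°, cos θ_c = 0.9757.
Intercept time tᵢ = 2h cos θ_c / V₁ = 2·39.7·0.9757/994 = 0.07793 s.
t = x/V₂ + tᵢ = 80.5/4532 + 0.07793 = 0.09570 s.

95.7 ms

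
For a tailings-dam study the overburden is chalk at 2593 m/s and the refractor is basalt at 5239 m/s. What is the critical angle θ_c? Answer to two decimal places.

At critical incidence the refracted ray runs along the interface (θ₂ = 90°), so sin θ_c = V₁/V₂.
θ_c = arcsin(2593/5239) = arcsin 0.4949 = 29.67°.

29.67°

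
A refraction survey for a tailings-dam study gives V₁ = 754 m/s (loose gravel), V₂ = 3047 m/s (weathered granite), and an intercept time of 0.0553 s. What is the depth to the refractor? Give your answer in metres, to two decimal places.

21.52 m

θ_c = arcsin(754/3047) = 14.33°; cos θ_c = 0.9689.
tᵢ = 2h cos θ_c/V₁ ⇒ h = tᵢ·V₁/(2 cos θ_c) = 0.0553·754/(2·0.9689) = 21.52 m.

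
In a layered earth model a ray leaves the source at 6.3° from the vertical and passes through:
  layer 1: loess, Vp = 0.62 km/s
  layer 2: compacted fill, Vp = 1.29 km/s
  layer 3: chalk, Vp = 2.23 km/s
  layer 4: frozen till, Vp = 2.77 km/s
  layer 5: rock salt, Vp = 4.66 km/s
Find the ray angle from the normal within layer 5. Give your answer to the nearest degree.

Snell's law across each interface conserves sin θ / V, so sin θ_5 = V_5·sin θ₁/V₁.
sin θ_5 = 4.66 × sin 6.3° / 0.62 = 0.8248.
θ_5 = arcsin 0.8248 = 55.57°.

56°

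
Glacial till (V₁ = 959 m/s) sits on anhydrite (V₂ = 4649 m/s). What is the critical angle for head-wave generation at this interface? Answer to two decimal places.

11.90°

Critical incidence: sin θ_c = V₁/V₂ = 959/4649 = 0.2063.
θ_c = arcsin 0.2063 = 11.90°.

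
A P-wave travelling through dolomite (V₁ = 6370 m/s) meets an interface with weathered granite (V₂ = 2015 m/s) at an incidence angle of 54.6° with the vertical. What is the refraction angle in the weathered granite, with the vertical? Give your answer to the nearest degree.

sin θ₁/V₁ = sin θ₂/V₂ ⇒ sin θ₂ = 2015·sin 54.6°/6370 = 2015·0.8151/6370 = 0.2578.
θ₂ = sin⁻¹(0.2578) = 14.94° (from vertical).

15°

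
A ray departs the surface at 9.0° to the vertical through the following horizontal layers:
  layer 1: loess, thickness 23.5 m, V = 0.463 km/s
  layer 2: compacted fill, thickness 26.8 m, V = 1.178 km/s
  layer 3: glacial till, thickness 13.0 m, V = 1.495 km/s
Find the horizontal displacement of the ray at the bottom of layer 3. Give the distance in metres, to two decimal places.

Apply Snell's law at each interface; in layer i the horizontal offset is hᵢ·tan θᵢ.
Layer 1: θ = 9.00°; offset = 23.5·tan 9.00° = 3.7220 m.
Layer 2: sin θ = 1.178·sin 9.0°/0.463 = 0.3980, θ = 23.45°; offset = 26.8·tan 23.45° = 11.6274 m.
Layer 3: sin θ = 1.495·sin 9.0°/0.463 = 0.5051, θ = 30.34°; offset = 13.0·tan 30.34° = 7.6085 m.
Summing the layer offsets gives 22.9579 m.

22.96 m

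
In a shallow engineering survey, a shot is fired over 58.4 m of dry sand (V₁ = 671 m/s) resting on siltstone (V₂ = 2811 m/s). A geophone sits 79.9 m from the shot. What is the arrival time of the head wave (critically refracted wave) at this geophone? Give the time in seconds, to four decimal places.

θ_c = arcsin(V₁/V₂) = arcsin(671/2811) = 13.81°, cos θ_c = 0.9711.
Intercept time tᵢ = 2h cos θ_c / V₁ = 2·58.4·0.9711/671 = 0.16904 s.
t = x/V₂ + tᵢ = 79.9/2811 + 0.16904 = 0.19746 s.

0.1975 s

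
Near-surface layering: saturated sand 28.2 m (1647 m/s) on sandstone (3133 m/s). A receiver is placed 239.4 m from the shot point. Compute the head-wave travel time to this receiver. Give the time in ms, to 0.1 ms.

105.5 ms

t = x/V₂ + 2h·√(V₂²−V₁²)/(V₁V₂).
√(V₂²−V₁²) = √(3133²−1647²) = 2665.2 m/s; delay term = 2·28.2·2665.2/(1647·3133) = 0.02913 s.
t = 239.4/3133 + 0.02913 = 0.10554 s.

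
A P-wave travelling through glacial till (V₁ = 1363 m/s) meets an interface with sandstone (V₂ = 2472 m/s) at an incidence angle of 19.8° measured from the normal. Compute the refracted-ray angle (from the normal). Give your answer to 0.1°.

37.9°

sin θ₁/V₁ = sin θ₂/V₂ ⇒ sin θ₂ = 2472·sin 19.8°/1363 = 2472·0.3387/1363 = 0.6144.
θ₂ = sin⁻¹(0.6144) = 37.90° (from vertical).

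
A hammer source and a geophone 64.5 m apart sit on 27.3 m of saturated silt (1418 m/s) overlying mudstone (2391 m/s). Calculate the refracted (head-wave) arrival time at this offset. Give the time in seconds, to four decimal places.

θ_c = arcsin(V₁/V₂) = arcsin(1418/2391) = 36.37°, cos θ_c = 0.8052.
Intercept time tᵢ = 2h cos θ_c / V₁ = 2·27.3·0.8052/1418 = 0.03100 s.
t = x/V₂ + tᵢ = 64.5/2391 + 0.03100 = 0.05798 s.

0.0580 s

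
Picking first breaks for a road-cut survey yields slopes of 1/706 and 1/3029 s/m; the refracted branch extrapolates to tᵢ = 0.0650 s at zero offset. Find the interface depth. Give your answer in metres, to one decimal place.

23.6 m

θ_c = arcsin(706/3029) = 13.48°; cos θ_c = 0.9725.
tᵢ = 2h cos θ_c/V₁ ⇒ h = tᵢ·V₁/(2 cos θ_c) = 0.065·706/(2·0.9725) = 23.59 m.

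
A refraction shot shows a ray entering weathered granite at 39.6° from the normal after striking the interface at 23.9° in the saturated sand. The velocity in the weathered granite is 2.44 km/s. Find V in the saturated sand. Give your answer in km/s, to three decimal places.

1.551 km/s

Snell's law: sin 23.9°/V₁ = sin 39.6°/V₂.
V₁ = V₂·sin 23.9°/sin 39.6° = 2.44 × 0.6356 = 1.551 km/s.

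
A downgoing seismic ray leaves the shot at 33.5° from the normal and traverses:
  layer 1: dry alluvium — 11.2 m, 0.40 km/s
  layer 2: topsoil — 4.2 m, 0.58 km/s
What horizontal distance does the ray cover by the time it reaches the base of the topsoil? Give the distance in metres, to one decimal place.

Apply Snell's law at each interface; in layer i the horizontal offset is hᵢ·tan θᵢ.
Layer 1: θ = 33.50°; offset = 11.2·tan 33.50° = 7.413 m.
Layer 2: sin θ = 0.58·sin 33.5°/0.40 = 0.8003, θ = 53.16°; offset = 4.2·tan 53.16° = 5.606 m.
Σ offsets = 13.019 m.

13.0 m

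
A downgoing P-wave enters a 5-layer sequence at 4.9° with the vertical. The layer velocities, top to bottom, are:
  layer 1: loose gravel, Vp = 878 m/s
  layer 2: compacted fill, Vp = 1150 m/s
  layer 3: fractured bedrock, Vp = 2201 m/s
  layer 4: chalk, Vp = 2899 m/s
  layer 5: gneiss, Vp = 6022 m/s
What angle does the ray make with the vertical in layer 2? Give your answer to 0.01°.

6.42°

Ray parameter p = sin 4.9° / 878 = 9.7286e-05 s/m.
sin θ_2 = p·V_2 = 9.7286e-05 × 1150 = 0.1119.
θ_2 = arcsin 0.1119 = 6.42°.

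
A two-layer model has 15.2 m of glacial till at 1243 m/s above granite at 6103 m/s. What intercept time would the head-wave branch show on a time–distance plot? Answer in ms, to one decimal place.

23.9 ms

θ_c = arcsin(V₁/V₂) = arcsin(1243/6103) = 11.75°; cos θ_c = 0.9790.
tᵢ = 2h·cos θ_c / V₁ = 2·15.2·0.9790 / 1243 = 0.02394 s.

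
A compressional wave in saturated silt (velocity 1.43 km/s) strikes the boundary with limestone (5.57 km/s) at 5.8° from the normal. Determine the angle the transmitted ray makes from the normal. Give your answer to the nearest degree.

23°

Snell's law: sin θ₂ = (V₂/V₁)·sin θ₁ = (5.57/1.43)·sin 5.8° = 0.3936.
θ₂ = sin⁻¹(0.3936) = 23.18° (from vertical).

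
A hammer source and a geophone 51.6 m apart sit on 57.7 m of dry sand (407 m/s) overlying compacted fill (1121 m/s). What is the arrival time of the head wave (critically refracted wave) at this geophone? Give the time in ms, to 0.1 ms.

t = x/V₂ + 2h·√(V₂²−V₁²)/(V₁V₂).
√(V₂²−V₁²) = √(1121²−407²) = 1044.5 m/s; delay term = 2·57.7·1044.5/(407·1121) = 0.26419 s.
t = 51.6/1121 + 0.26419 = 0.31022 s.

310.2 ms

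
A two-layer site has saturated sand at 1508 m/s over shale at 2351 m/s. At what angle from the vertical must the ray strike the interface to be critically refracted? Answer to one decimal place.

39.9°

At critical incidence the refracted ray runs along the interface (θ₂ = 90°), so sin θ_c = V₁/V₂.
θ_c = arcsin(1508/2351) = arcsin 0.6414 = 39.90°.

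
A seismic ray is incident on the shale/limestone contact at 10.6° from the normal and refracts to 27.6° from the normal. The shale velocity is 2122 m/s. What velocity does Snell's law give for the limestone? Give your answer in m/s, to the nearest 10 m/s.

sin 10.6° = 0.1840; sin 27.6° = 0.4633.
V₂ = V₁·(sin θ₂/sin θ₁) = 2122·(0.4633/0.1840) = 5344.42 m/s.

5340 m/s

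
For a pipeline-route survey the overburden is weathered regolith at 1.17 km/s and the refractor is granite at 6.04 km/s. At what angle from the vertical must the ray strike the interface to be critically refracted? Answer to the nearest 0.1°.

Critical incidence: sin θ_c = V₁/V₂ = 1.17/6.04 = 0.1937.
θ_c = arcsin 0.1937 = 11.17°.

11.2°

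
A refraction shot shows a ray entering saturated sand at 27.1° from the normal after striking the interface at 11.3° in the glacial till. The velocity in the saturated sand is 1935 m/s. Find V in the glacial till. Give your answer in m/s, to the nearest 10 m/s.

830 m/s

sin 11.3° = 0.1959; sin 27.1° = 0.4555.
V₁ = V₂·(sin θ₁/sin θ₂) = 1935·(0.1959/0.4555) = 832.31 m/s.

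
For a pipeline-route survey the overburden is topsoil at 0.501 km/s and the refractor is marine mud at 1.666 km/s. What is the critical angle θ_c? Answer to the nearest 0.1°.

17.5°

At critical incidence the refracted ray runs along the interface (θ₂ = 90°), so sin θ_c = V₁/V₂.
θ_c = arcsin(0.501/1.666) = arcsin 0.3007 = 17.50°.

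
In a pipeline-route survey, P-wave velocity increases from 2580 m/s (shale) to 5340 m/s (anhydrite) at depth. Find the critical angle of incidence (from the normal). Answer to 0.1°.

At critical incidence the refracted ray runs along the interface (θ₂ = 90°), so sin θ_c = V₁/V₂.
θ_c = arcsin(2580/5340) = arcsin 0.4831 = 28.89°.

28.9°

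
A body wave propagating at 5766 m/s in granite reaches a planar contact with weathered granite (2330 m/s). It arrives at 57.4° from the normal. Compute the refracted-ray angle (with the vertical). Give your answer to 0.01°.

19.90°

Snell's law: sin θ₂ = (V₂/V₁)·sin θ₁ = (2330/5766)·sin 57.4° = 0.3404.
θ₂ = arcsin 0.3404 = 19.90° from the normal.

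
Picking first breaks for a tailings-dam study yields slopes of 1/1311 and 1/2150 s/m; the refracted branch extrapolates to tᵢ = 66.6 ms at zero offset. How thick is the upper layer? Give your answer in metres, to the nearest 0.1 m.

h = tᵢ·V₁·V₂ / (2·√(V₂²−V₁²)).
√(V₂²−V₁²) = √(2150² − 1311²) = 1704.0 m/s.
h = 0.0666 s × 1311 × 2150 / (2 × 1704.0) = 55.08 m.

55.1 m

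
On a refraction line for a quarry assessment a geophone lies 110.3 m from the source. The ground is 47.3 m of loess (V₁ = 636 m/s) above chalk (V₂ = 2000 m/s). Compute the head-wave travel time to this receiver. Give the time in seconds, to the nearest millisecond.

0.196 s

t = x/V₂ + 2h·√(V₂²−V₁²)/(V₁V₂).
√(V₂²−V₁²) = √(2000²−636²) = 1896.2 m/s; delay term = 2·47.3·1896.2/(636·2000) = 0.14102 s.
t = 110.3/2000 + 0.14102 = 0.19617 s.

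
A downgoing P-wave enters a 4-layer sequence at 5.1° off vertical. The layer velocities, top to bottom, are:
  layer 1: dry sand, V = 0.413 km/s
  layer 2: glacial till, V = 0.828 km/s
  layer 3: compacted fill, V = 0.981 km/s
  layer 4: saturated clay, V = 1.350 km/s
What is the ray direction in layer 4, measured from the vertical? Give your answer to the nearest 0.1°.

16.9°

Ray parameter p = sin 5.1° / 0.413 = 2.1524e-01 s/km.
sin θ_4 = p·V_4 = 2.1524e-01 × 1.350 = 0.2906.
θ_4 = 16.89° from the vertical.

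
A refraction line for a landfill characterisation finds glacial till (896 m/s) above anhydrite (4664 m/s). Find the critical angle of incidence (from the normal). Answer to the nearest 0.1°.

11.1°

At critical incidence the refracted ray runs along the interface (θ₂ = 90°), so sin θ_c = V₁/V₂.
θ_c = arcsin(896/4664) = arcsin 0.1921 = 11.08°.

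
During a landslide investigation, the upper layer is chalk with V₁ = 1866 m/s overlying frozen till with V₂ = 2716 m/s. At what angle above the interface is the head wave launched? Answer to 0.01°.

46.60°

Critical incidence: sin θ_c = V₁/V₂ = 1866/2716 = 0.6870.
θ_c = arcsin 0.6870 = 43.40°.
Measured from the interface: 90° − 43.40° = 46.60°.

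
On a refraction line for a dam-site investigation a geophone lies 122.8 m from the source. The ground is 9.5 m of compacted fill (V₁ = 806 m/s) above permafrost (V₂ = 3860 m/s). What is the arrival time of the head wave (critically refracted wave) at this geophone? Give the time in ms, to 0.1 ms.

54.9 ms

t = x/V₂ + 2h·√(V₂²−V₁²)/(V₁V₂).
√(V₂²−V₁²) = √(3860²−806²) = 3774.9 m/s; delay term = 2·9.5·3774.9/(806·3860) = 0.02305 s.
t = 122.8/3860 + 0.02305 = 0.05487 s.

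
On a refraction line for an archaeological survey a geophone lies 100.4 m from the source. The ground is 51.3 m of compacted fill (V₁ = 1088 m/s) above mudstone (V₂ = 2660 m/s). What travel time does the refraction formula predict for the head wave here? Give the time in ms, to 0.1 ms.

123.8 ms

t = x/V₂ + 2h·√(V₂²−V₁²)/(V₁V₂).
√(V₂²−V₁²) = √(2660²−1088²) = 2427.3 m/s; delay term = 2·51.3·2427.3/(1088·2660) = 0.08605 s.
t = 100.4/2660 + 0.08605 = 0.12380 s.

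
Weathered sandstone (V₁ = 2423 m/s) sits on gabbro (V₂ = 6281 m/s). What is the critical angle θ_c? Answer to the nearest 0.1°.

Critical incidence: sin θ_c = V₁/V₂ = 2423/6281 = 0.3858.
θ_c = arcsin 0.3858 = 22.69°.

22.7°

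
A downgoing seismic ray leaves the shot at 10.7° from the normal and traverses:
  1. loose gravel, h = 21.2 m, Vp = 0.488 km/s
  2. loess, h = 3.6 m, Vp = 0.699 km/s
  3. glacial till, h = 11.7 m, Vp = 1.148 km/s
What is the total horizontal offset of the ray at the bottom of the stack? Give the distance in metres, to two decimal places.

p = sin θ₁/V₁ = sin 10.7°/0.488 = 3.8046e-01 s/km is conserved through the stack.
Layer 1: θ = 10.70°; offset = 21.2·tan 10.70° = 4.0058 m.
Layer 2: sin θ = p·0.699 = 0.2659 → θ = 15.42°; offset = 3.6·tan 15.42° = 0.9932 m.
Layer 3: sin θ = p·1.148 = 0.4368 → θ = 25.90°; offset = 11.7·tan 25.90° = 5.6808 m.
Summing the layer offsets gives 10.6797 m.

10.68 m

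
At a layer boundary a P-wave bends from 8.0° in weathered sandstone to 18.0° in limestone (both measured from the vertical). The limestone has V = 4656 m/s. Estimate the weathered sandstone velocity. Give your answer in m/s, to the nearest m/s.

2097 m/s

sin 8.0° = 0.1392; sin 18.0° = 0.3090.
V₁ = V₂·(sin θ₁/sin θ₂) = 4656·(0.1392/0.3090) = 2096.94 m/s.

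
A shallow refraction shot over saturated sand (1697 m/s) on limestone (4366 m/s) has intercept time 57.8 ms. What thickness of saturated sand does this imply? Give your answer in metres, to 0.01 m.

θ_c = arcsin(1697/4366) = 22.87°; cos θ_c = 0.9214.
tᵢ = 2h cos θ_c/V₁ ⇒ h = tᵢ·V₁/(2 cos θ_c) = 0.0578·1697/(2·0.9214) = 53.23 m.

53.23 m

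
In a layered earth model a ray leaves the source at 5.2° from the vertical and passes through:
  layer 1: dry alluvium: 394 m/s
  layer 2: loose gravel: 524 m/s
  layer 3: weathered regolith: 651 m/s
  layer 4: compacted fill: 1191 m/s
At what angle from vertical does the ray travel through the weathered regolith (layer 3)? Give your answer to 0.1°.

8.6°

Ray parameter p = sin 5.2° / 394 = 2.3003e-04 s/m.
sin θ_3 = p·V_3 = 2.3003e-04 × 651 = 0.1498.
θ_3 = 8.61° from the vertical.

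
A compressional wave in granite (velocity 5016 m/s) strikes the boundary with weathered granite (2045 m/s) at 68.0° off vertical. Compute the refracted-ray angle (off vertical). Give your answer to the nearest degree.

22°

sin θ₁/V₁ = sin θ₂/V₂ ⇒ sin θ₂ = 2045·sin 68.0°/5016 = 2045·0.9272/5016 = 0.3780.
θ₂ = arcsin 0.3780 = 22.21° from the normal.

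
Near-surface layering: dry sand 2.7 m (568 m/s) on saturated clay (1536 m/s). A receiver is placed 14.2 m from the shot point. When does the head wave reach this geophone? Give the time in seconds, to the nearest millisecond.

θ_c = arcsin(V₁/V₂) = arcsin(568/1536) = 21.70°, cos θ_c = 0.9291.
Intercept time tᵢ = 2h cos θ_c / V₁ = 2·2.7·0.9291/568 = 0.00883 s.
t = x/V₂ + tᵢ = 14.2/1536 + 0.00883 = 0.01808 s.

0.018 s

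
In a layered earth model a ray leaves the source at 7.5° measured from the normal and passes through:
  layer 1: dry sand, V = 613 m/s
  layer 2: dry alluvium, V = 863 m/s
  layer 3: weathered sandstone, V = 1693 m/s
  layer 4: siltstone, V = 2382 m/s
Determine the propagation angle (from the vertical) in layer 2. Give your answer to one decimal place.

10.6°

Ray parameter p = sin 7.5° / 613 = 2.1293e-04 s/m.
sin θ_2 = p·V_2 = 2.1293e-04 × 863 = 0.1838.
θ_2 = arcsin 0.1838 = 10.59°.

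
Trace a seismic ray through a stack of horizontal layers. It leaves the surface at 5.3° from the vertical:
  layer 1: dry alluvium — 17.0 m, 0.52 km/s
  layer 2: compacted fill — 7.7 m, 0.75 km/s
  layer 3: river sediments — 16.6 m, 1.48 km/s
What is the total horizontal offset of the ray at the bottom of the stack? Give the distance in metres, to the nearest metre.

Apply Snell's law at each interface; in layer i the horizontal offset is hᵢ·tan θᵢ.
Layer 1: θ = 5.30°; offset = 17.0·tan 5.30° = 1.577 m.
Layer 2: sin θ = 0.75·sin 5.3°/0.52 = 0.1332, θ = 7.66°; offset = 7.7·tan 7.66° = 1.035 m.
Layer 3: sin θ = 1.48·sin 5.3°/0.52 = 0.2629, θ = 15.24°; offset = 16.6·tan 15.24° = 4.523 m.
Summing the layer offsets gives 7.135 m.

7 m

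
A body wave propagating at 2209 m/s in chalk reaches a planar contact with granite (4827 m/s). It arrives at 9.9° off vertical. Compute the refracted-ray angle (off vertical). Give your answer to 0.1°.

Snell's law: sin θ₂ = (V₂/V₁)·sin θ₁ = (4827/2209)·sin 9.9° = 0.3757.
θ₂ = arcsin 0.3757 = 22.07° from the normal.

22.1°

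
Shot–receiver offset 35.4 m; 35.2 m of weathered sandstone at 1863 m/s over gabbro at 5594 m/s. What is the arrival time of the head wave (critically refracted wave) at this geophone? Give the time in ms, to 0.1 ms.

t = x/V₂ + 2h·√(V₂²−V₁²)/(V₁V₂).
√(V₂²−V₁²) = √(5594²−1863²) = 5274.7 m/s; delay term = 2·35.2·5274.7/(1863·5594) = 0.03563 s.
t = 35.4/5594 + 0.03563 = 0.04196 s.

42.0 ms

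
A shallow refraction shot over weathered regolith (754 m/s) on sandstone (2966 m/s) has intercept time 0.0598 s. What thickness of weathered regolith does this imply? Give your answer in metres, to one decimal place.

23.3 m

h = tᵢ·V₁·V₂ / (2·√(V₂²−V₁²)).
√(V₂²−V₁²) = √(2966² − 754²) = 2868.6 m/s.
h = 0.0598 s × 754 × 2966 / (2 × 2868.6) = 23.31 m.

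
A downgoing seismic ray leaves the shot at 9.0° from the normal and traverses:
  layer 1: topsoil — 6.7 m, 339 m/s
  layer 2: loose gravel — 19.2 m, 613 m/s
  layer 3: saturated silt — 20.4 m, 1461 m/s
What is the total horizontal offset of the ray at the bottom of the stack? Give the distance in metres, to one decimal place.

p = sin θ₁/V₁ = sin 9.0°/339 = 4.6146e-04 s/m is conserved through the stack.
Layer 1: θ = 9.00°; offset = 6.7·tan 9.00° = 1.061 m.
Layer 2: sin θ = p·613 = 0.2829 → θ = 16.43°; offset = 19.2·tan 16.43° = 5.662 m.
Layer 3: sin θ = p·1461 = 0.6742 → θ = 42.39°; offset = 20.4·tan 42.39° = 18.622 m.
Total horizontal offset = 25.346 m.

25.3 m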